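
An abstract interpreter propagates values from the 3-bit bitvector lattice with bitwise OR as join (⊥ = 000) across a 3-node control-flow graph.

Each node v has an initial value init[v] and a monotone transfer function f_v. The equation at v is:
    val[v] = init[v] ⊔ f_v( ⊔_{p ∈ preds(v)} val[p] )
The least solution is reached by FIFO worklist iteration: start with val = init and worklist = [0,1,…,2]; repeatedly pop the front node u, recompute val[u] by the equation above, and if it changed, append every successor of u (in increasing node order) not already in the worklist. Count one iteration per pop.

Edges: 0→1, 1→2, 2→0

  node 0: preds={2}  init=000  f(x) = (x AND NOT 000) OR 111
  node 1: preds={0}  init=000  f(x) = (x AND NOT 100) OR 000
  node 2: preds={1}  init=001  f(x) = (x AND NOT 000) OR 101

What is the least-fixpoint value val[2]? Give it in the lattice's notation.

111

Iteration log — 4 steps:
  step 1. node 0  ⊔preds=001  new=111  old=000  +wl: 
  step 2. node 1  ⊔preds=111  new=011  old=000  +wl: 
  step 3. node 2  ⊔preds=011  new=111  old=001  +wl: 0
  step 4. node 0  ⊔preds=111  new=111  stable

Least fixpoint reached:
  node 0: 111
  node 1: 011
  node 2: 111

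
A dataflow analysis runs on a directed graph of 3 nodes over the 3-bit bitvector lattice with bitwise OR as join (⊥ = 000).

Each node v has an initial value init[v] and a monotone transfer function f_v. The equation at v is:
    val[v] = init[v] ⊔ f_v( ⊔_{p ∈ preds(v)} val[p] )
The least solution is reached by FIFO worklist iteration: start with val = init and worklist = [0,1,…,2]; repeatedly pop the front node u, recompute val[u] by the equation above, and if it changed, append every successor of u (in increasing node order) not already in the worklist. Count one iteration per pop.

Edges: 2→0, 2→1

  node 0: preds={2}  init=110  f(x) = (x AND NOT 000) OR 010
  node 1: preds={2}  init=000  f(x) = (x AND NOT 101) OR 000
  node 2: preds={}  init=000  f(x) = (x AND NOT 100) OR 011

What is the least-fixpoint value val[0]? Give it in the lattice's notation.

Trace (5 dequeues):
  [1] u=0 | in 000 | out 110 | ==
  [2] u=1 | in 000 | out 000 | ==
  [3] u=2 | in 000 | out 011 | prev 000 | push {0,1}
  [4] u=0 | in 011 | out 111 | prev 110 | push {}
  [5] u=1 | in 011 | out 010 | prev 000 | push {}

Converged values:
  [0] 111
  [1] 010
  [2] 011

111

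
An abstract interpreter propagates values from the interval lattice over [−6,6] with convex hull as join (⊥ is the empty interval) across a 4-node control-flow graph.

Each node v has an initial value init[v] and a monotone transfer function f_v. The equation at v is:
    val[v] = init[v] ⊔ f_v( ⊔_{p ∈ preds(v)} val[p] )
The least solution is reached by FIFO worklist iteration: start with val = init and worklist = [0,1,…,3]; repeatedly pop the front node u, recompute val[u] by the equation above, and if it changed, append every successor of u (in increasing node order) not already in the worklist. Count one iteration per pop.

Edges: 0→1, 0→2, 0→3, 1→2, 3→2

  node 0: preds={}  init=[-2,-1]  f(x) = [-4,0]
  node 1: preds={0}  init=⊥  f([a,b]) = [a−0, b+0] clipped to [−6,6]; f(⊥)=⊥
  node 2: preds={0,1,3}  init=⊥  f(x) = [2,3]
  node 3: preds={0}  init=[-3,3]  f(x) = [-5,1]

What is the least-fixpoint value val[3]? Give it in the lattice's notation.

Iteration log — 5 steps:
  step 1. node 0  ⊔preds=⊥  new=[-4,0]  old=[-2,-1]  +wl: 
  step 2. node 1  ⊔preds=[-4,0]  new=[-4,0]  old=⊥  +wl: 
  step 3. node 2  ⊔preds=[-4,3]  new=[2,3]  old=⊥  +wl: 
  step 4. node 3  ⊔preds=[-4,0]  new=[-5,3]  old=[-3,3]  +wl: 2
  step 5. node 2  ⊔preds=[-5,3]  new=[2,3]  stable

Least fixpoint reached:
  node 0: [-4,0]
  node 1: [-4,0]
  node 2: [2,3]
  node 3: [-5,3]

[-5,3]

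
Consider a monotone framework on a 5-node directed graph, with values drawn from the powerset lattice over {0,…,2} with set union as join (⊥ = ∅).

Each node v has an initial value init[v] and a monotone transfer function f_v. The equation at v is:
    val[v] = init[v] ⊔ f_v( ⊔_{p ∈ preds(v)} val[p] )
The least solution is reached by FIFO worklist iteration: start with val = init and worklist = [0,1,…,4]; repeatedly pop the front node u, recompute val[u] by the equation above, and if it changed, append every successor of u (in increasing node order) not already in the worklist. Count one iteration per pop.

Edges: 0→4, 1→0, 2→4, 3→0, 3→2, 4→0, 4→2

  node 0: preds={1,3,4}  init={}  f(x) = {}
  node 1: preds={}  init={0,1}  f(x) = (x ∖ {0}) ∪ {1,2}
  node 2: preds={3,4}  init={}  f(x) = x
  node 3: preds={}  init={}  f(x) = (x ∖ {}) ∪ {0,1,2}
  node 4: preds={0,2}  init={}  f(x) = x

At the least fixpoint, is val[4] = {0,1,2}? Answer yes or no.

yes

Iteration log — 10 steps:
  step 1. node 0  ⊔preds={0,1}  new={}  stable
  step 2. node 1  ⊔preds={}  new={0,1,2}  old={0,1}  +wl: 0
  step 3. node 2  ⊔preds={}  new={}  stable
  step 4. node 3  ⊔preds={}  new={0,1,2}  old={}  +wl: 2
  step 5. node 4  ⊔preds={}  new={}  stable
  step 6. node 0  ⊔preds={0,1,2}  new={}  stable
  step 7. node 2  ⊔preds={0,1,2}  new={0,1,2}  old={}  +wl: 4
  step 8. node 4  ⊔preds={0,1,2}  new={0,1,2}  old={}  +wl: 0,2
  step 9. node 0  ⊔preds={0,1,2}  new={}  stable
  step 10. node 2  ⊔preds={0,1,2}  new={0,1,2}  stable

Least fixpoint reached:
  node 0: {}
  node 1: {0,1,2}
  node 2: {0,1,2}
  node 3: {0,1,2}
  node 4: {0,1,2}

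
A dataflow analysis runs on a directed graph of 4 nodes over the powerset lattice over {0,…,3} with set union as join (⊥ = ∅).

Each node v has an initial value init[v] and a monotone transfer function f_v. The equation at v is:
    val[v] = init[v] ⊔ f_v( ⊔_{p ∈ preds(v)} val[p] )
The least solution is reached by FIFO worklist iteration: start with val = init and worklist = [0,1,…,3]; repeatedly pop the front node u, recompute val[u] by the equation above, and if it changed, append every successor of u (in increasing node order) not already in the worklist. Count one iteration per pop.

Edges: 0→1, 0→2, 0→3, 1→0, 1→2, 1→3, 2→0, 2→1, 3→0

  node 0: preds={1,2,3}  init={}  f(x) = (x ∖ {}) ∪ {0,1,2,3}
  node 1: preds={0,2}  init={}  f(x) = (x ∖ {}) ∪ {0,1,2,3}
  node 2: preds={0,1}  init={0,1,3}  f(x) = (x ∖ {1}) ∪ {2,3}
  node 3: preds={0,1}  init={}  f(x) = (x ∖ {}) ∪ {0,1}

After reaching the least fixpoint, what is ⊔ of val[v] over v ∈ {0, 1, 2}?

Trace (6 dequeues):
  [1] u=0 | in {0,1,3} | out {0,1,2,3} | prev {} | push {}
  [2] u=1 | in {0,1,2,3} | out {0,1,2,3} | prev {} | push {0}
  [3] u=2 | in {0,1,2,3} | out {0,1,2,3} | prev {0,1,3} | push {1}
  [4] u=3 | in {0,1,2,3} | out {0,1,2,3} | prev {} | push {}
  [5] u=0 | in {0,1,2,3} | out {0,1,2,3} | ==
  [6] u=1 | in {0,1,2,3} | out {0,1,2,3} | ==

Converged values:
  [0] {0,1,2,3}
  [1] {0,1,2,3}
  [2] {0,1,2,3}
  [3] {0,1,2,3}

{0,1,2,3}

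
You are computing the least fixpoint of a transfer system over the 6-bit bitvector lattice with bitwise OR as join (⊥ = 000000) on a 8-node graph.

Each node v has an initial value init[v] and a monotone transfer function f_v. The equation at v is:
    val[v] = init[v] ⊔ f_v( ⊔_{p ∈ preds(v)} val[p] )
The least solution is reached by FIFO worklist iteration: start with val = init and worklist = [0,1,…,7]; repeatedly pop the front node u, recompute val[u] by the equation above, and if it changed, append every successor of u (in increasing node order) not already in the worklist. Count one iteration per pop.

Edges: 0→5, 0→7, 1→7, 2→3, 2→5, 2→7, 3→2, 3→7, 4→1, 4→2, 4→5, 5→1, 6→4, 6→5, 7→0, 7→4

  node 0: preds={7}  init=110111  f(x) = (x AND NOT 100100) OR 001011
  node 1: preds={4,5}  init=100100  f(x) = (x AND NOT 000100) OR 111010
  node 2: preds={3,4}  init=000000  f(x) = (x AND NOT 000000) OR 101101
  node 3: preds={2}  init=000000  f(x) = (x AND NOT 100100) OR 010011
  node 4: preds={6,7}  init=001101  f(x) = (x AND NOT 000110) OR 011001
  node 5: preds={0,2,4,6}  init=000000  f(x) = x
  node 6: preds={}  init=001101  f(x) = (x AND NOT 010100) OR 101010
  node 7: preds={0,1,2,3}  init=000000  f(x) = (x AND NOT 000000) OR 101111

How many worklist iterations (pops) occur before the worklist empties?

17

Iteration log — 17 steps:
  step 1. node 0  ⊔preds=000000  new=111111  old=110111  +wl: 
  step 2. node 1  ⊔preds=001101  new=111111  old=100100  +wl: 
  step 3. node 2  ⊔preds=001101  new=101101  old=000000  +wl: 
  step 4. node 3  ⊔preds=101101  new=011011  old=000000  +wl: 2
  step 5. node 4  ⊔preds=001101  new=011101  old=001101  +wl: 1
  step 6. node 5  ⊔preds=111111  new=111111  old=000000  +wl: 
  step 7. node 6  ⊔preds=000000  new=101111  old=001101  +wl: 4,5
  step 8. node 7  ⊔preds=111111  new=111111  old=000000  +wl: 0
  step 9. node 2  ⊔preds=011111  new=111111  old=101101  +wl: 3,7
  step 10. node 1  ⊔preds=111111  new=111111  stable
  step 11. node 4  ⊔preds=111111  new=111101  old=011101  +wl: 1,2
  step 12. node 5  ⊔preds=111111  new=111111  stable
  step 13. node 0  ⊔preds=111111  new=111111  stable
  step 14. node 3  ⊔preds=111111  new=011011  stable
  step 15. node 7  ⊔preds=111111  new=111111  stable
  step 16. node 1  ⊔preds=111111  new=111111  stable
  step 17. node 2  ⊔preds=111111  new=111111  stable

Least fixpoint reached:
  node 0: 111111
  node 1: 111111
  node 2: 111111
  node 3: 011011
  node 4: 111101
  node 5: 111111
  node 6: 101111
  node 7: 111111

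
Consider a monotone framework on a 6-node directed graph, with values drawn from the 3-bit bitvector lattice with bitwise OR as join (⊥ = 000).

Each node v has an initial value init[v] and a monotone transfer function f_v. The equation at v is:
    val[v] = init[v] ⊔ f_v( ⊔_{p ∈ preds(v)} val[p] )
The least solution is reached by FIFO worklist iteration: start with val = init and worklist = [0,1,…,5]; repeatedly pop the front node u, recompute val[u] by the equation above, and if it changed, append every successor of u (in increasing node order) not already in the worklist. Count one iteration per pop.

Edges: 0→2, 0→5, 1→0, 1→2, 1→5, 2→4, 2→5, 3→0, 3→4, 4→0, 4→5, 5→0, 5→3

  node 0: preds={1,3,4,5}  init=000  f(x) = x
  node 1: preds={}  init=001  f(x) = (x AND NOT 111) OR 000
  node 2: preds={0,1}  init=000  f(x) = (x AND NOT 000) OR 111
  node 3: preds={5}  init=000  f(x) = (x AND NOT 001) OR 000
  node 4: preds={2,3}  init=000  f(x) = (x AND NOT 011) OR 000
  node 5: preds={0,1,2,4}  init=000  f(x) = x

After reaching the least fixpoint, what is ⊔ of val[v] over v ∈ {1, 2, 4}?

Iteration log — 12 steps:
  step 1. node 0  ⊔preds=001  new=001  old=000  +wl: 
  step 2. node 1  ⊔preds=000  new=001  stable
  step 3. node 2  ⊔preds=001  new=111  old=000  +wl: 
  step 4. node 3  ⊔preds=000  new=000  stable
  step 5. node 4  ⊔preds=111  new=100  old=000  +wl: 0
  step 6. node 5  ⊔preds=111  new=111  old=000  +wl: 3
  step 7. node 0  ⊔preds=111  new=111  old=001  +wl: 2,5
  step 8. node 3  ⊔preds=111  new=110  old=000  +wl: 0,4
  step 9. node 2  ⊔preds=111  new=111  stable
  step 10. node 5  ⊔preds=111  new=111  stable
  step 11. node 0  ⊔preds=111  new=111  stable
  step 12. node 4  ⊔preds=111  new=100  stable

Least fixpoint reached:
  node 0: 111
  node 1: 001
  node 2: 111
  node 3: 110
  node 4: 100
  node 5: 111

111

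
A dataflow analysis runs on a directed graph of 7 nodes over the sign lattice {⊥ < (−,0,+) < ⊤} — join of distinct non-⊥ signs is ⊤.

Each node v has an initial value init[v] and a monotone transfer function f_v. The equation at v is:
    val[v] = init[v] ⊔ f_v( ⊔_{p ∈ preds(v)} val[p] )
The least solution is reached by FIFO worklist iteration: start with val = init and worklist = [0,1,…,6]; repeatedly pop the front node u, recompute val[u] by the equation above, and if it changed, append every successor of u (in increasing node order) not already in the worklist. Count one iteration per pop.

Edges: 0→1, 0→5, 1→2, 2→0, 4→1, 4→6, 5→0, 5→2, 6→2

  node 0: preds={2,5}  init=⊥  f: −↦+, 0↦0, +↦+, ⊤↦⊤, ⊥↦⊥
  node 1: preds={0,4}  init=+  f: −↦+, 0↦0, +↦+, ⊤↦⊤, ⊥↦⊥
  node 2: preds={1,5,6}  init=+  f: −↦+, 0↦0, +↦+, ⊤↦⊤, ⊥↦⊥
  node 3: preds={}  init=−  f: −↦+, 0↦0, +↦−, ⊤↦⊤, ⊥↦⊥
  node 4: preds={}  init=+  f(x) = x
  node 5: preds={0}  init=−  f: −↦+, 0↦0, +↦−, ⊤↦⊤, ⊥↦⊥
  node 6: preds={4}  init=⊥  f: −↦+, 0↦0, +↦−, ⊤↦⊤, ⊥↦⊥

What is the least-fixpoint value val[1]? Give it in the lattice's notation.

⊤

Iteration log — 9 steps:
  step 1. node 0  ⊔preds=⊤  new=⊤  old=⊥  +wl: 
  step 2. node 1  ⊔preds=⊤  new=⊤  old=+  +wl: 
  step 3. node 2  ⊔preds=⊤  new=⊤  old=+  +wl: 0
  step 4. node 3  ⊔preds=⊥  new=−  stable
  step 5. node 4  ⊔preds=⊥  new=+  stable
  step 6. node 5  ⊔preds=⊤  new=⊤  old=−  +wl: 2
  step 7. node 6  ⊔preds=+  new=−  old=⊥  +wl: 
  step 8. node 0  ⊔preds=⊤  new=⊤  stable
  step 9. node 2  ⊔preds=⊤  new=⊤  stable

Least fixpoint reached:
  node 0: ⊤
  node 1: ⊤
  node 2: ⊤
  node 3: −
  node 4: +
  node 5: ⊤
  node 6: −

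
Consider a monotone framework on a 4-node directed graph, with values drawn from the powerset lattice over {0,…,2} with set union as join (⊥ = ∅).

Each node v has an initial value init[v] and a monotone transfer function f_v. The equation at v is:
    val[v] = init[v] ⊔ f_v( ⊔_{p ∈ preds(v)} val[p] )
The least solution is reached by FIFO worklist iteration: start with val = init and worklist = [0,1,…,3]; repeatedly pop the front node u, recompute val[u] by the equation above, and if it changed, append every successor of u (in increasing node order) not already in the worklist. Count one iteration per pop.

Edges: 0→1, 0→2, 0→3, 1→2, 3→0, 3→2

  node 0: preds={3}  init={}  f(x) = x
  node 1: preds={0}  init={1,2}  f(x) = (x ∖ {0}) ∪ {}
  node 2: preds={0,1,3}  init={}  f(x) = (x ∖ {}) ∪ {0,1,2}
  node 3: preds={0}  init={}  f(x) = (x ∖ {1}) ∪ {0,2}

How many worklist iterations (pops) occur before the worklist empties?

8

Worklist (8 pops):
  #1 pop 0: in={} → {} (no change)
  #2 pop 1: in={} → {1,2} (no change)
  #3 pop 2: in={1,2} → {0,1,2} (was {}); enqueue []
  #4 pop 3: in={} → {0,2} (was {}); enqueue [0,2]
  #5 pop 0: in={0,2} → {0,2} (was {}); enqueue [1,3]
  #6 pop 2: in={0,1,2} → {0,1,2} (no change)
  #7 pop 1: in={0,2} → {1,2} (no change)
  #8 pop 3: in={0,2} → {0,2} (no change)

Fixpoint:
  val[0] = {0,2}
  val[1] = {1,2}
  val[2] = {0,1,2}
  val[3] = {0,2}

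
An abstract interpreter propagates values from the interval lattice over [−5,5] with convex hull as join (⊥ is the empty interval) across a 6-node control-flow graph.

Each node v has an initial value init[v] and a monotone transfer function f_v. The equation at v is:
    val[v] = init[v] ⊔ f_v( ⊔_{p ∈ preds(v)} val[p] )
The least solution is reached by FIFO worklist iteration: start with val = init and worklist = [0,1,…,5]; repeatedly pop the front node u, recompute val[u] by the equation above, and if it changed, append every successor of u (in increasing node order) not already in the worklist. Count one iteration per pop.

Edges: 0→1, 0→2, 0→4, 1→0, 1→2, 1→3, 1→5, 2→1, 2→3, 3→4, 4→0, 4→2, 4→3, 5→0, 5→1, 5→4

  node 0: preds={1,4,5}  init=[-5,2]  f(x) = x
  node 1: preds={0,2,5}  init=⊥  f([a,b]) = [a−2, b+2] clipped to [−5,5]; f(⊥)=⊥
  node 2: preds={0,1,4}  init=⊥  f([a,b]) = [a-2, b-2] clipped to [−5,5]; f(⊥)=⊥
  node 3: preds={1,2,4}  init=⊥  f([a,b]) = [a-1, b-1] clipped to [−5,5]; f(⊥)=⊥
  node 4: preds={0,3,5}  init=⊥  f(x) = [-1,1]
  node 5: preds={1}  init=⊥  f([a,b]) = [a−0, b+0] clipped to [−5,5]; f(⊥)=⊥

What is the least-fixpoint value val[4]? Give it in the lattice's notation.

Trace (17 dequeues):
  [1] u=0 | in ⊥ | out [-5,2] | ==
  [2] u=1 | in [-5,2] | out [-5,4] | prev ⊥ | push {0}
  [3] u=2 | in [-5,4] | out [-5,2] | prev ⊥ | push {1}
  [4] u=3 | in [-5,4] | out [-5,3] | prev ⊥ | push {}
  [5] u=4 | in [-5,3] | out [-1,1] | prev ⊥ | push {2,3}
  [6] u=5 | in [-5,4] | out [-5,4] | prev ⊥ | push {4}
  [7] u=0 | in [-5,4] | out [-5,4] | prev [-5,2] | push {}
  [8] u=1 | in [-5,4] | out [-5,5] | prev [-5,4] | push {0,5}
  [9] u=2 | in [-5,5] | out [-5,3] | prev [-5,2] | push {1}
  [10] u=3 | in [-5,5] | out [-5,4] | prev [-5,3] | push {}
  [11] u=4 | in [-5,4] | out [-1,1] | ==
  [12] u=0 | in [-5,5] | out [-5,5] | prev [-5,4] | push {2,4}
  [13] u=5 | in [-5,5] | out [-5,5] | prev [-5,4] | push {0}
  [14] u=1 | in [-5,5] | out [-5,5] | ==
  [15] u=2 | in [-5,5] | out [-5,3] | ==
  [16] u=4 | in [-5,5] | out [-1,1] | ==
  [17] u=0 | in [-5,5] | out [-5,5] | ==

Converged values:
  [0] [-5,5]
  [1] [-5,5]
  [2] [-5,3]
  [3] [-5,4]
  [4] [-1,1]
  [5] [-5,5]

[-1,1]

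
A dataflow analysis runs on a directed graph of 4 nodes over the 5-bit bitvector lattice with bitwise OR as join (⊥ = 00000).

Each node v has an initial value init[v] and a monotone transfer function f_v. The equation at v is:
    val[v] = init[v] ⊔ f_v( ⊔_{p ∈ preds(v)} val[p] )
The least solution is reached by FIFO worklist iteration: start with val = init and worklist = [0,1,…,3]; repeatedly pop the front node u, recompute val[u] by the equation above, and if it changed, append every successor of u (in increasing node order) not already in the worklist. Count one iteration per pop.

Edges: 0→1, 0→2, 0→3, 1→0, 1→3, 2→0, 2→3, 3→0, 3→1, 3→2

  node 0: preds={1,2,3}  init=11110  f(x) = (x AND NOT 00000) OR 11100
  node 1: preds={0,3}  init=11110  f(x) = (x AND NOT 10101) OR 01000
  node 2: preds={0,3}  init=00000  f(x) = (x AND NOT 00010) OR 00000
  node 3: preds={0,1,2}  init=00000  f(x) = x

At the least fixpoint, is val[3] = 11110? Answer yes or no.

Iteration log — 7 steps:
  step 1. node 0  ⊔preds=11110  new=11110  stable
  step 2. node 1  ⊔preds=11110  new=11110  stable
  step 3. node 2  ⊔preds=11110  new=11100  old=00000  +wl: 0
  step 4. node 3  ⊔preds=11110  new=11110  old=00000  +wl: 1,2
  step 5. node 0  ⊔preds=11110  new=11110  stable
  step 6. node 1  ⊔preds=11110  new=11110  stable
  step 7. node 2  ⊔preds=11110  new=11100  stable

Least fixpoint reached:
  node 0: 11110
  node 1: 11110
  node 2: 11100
  node 3: 11110

yes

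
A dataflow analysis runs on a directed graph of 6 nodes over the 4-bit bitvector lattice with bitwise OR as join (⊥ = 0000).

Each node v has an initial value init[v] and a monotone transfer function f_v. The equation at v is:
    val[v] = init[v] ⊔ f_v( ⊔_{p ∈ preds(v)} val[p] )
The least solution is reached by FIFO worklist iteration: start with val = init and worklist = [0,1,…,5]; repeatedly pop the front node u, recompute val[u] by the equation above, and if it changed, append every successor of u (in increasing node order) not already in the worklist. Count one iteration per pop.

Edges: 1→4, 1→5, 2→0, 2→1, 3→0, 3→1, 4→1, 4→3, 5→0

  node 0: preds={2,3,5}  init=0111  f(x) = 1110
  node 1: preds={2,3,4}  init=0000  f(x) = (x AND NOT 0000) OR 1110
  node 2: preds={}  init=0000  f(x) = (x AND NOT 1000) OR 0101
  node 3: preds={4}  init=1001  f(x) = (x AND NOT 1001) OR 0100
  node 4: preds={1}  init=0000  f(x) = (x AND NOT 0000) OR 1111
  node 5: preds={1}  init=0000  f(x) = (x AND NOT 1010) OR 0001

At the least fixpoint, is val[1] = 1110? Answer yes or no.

no

Iteration log — 11 steps:
  step 1. node 0  ⊔preds=1001  new=1111  old=0111  +wl: 
  step 2. node 1  ⊔preds=1001  new=1111  old=0000  +wl: 
  step 3. node 2  ⊔preds=0000  new=0101  old=0000  +wl: 0,1
  step 4. node 3  ⊔preds=0000  new=1101  old=1001  +wl: 
  step 5. node 4  ⊔preds=1111  new=1111  old=0000  +wl: 3
  step 6. node 5  ⊔preds=1111  new=0101  old=0000  +wl: 
  step 7. node 0  ⊔preds=1101  new=1111  stable
  step 8. node 1  ⊔preds=1111  new=1111  stable
  step 9. node 3  ⊔preds=1111  new=1111  old=1101  +wl: 0,1
  step 10. node 0  ⊔preds=1111  new=1111  stable
  step 11. node 1  ⊔preds=1111  new=1111  stable

Least fixpoint reached:
  node 0: 1111
  node 1: 1111
  node 2: 0101
  node 3: 1111
  node 4: 1111
  node 5: 0101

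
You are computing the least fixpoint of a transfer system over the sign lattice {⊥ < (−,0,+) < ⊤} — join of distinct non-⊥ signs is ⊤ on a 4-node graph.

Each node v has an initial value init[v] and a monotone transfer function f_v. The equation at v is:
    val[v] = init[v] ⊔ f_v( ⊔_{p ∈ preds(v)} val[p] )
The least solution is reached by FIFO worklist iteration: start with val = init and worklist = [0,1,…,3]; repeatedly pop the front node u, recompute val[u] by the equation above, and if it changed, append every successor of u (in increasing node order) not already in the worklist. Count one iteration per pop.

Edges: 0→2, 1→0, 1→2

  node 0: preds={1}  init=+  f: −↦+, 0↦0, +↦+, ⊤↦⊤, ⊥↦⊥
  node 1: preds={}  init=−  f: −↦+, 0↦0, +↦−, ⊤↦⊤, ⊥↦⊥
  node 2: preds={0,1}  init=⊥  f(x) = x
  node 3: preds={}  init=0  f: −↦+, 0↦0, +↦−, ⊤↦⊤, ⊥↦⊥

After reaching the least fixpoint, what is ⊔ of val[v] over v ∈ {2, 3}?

⊤

Trace (4 dequeues):
  [1] u=0 | in − | out + | ==
  [2] u=1 | in ⊥ | out − | ==
  [3] u=2 | in ⊤ | out ⊤ | prev ⊥ | push {}
  [4] u=3 | in ⊥ | out 0 | ==

Converged values:
  [0] +
  [1] −
  [2] ⊤
  [3] 0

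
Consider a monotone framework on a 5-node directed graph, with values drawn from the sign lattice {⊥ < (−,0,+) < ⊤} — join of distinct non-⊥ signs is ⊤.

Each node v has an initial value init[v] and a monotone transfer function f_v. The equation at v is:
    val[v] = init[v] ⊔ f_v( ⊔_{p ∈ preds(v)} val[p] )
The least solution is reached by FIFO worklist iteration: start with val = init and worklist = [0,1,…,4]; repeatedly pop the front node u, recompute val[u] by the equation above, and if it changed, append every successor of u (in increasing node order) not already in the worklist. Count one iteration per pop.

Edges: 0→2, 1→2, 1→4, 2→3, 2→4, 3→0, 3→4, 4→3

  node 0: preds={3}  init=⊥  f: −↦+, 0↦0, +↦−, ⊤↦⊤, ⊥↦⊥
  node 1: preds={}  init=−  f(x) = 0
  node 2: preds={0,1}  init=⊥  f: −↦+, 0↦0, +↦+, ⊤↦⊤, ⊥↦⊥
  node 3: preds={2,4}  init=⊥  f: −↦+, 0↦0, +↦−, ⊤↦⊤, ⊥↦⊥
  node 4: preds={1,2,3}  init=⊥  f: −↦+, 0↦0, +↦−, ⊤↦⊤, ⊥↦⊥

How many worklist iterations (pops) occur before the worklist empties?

8

Iteration log — 8 steps:
  step 1. node 0  ⊔preds=⊥  new=⊥  stable
  step 2. node 1  ⊔preds=⊥  new=⊤  old=−  +wl: 
  step 3. node 2  ⊔preds=⊤  new=⊤  old=⊥  +wl: 
  step 4. node 3  ⊔preds=⊤  new=⊤  old=⊥  +wl: 0
  step 5. node 4  ⊔preds=⊤  new=⊤  old=⊥  +wl: 3
  step 6. node 0  ⊔preds=⊤  new=⊤  old=⊥  +wl: 2
  step 7. node 3  ⊔preds=⊤  new=⊤  stable
  step 8. node 2  ⊔preds=⊤  new=⊤  stable

Least fixpoint reached:
  node 0: ⊤
  node 1: ⊤
  node 2: ⊤
  node 3: ⊤
  node 4: ⊤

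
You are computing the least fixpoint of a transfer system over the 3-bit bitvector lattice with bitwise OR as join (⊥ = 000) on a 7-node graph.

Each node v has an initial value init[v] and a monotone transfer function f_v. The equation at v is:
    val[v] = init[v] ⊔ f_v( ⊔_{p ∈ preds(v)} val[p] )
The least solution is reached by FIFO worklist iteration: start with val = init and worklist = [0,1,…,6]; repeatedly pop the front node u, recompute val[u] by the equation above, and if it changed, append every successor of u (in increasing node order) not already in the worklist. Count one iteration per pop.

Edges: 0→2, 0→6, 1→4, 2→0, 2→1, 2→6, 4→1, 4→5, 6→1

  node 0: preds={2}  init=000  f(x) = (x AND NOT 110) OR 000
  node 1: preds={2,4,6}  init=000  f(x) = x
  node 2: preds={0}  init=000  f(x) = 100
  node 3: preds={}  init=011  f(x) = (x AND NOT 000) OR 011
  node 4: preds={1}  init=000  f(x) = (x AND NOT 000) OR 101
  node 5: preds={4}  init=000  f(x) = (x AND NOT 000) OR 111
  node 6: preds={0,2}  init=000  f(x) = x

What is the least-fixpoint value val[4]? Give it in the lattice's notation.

101

Trace (10 dequeues):
  [1] u=0 | in 000 | out 000 | ==
  [2] u=1 | in 000 | out 000 | ==
  [3] u=2 | in 000 | out 100 | prev 000 | push {0,1}
  [4] u=3 | in 000 | out 011 | ==
  [5] u=4 | in 000 | out 101 | prev 000 | push {}
  [6] u=5 | in 101 | out 111 | prev 000 | push {}
  [7] u=6 | in 100 | out 100 | prev 000 | push {}
  [8] u=0 | in 100 | out 000 | ==
  [9] u=1 | in 101 | out 101 | prev 000 | push {4}
  [10] u=4 | in 101 | out 101 | ==

Converged values:
  [0] 000
  [1] 101
  [2] 100
  [3] 011
  [4] 101
  [5] 111
  [6] 100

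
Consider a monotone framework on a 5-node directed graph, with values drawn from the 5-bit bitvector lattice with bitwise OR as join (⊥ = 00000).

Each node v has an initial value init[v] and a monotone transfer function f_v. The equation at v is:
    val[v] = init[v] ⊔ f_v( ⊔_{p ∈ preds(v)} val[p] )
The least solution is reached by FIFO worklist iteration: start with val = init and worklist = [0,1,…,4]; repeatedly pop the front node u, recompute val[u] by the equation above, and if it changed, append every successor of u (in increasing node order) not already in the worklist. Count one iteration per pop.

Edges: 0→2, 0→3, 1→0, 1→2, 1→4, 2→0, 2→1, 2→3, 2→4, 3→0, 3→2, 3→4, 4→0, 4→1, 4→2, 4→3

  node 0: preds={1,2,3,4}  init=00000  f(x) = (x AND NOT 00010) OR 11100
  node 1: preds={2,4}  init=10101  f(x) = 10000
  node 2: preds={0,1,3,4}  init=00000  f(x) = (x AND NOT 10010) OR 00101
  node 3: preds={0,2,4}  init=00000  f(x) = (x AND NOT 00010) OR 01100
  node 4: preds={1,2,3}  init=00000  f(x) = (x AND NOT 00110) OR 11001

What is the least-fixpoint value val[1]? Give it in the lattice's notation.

10101

Worklist (9 pops):
  #1 pop 0: in=10101 → 11101 (was 00000); enqueue []
  #2 pop 1: in=00000 → 10101 (no change)
  #3 pop 2: in=11101 → 01101 (was 00000); enqueue [0,1]
  #4 pop 3: in=11101 → 11101 (was 00000); enqueue [2]
  #5 pop 4: in=11101 → 11001 (was 00000); enqueue [3]
  #6 pop 0: in=11101 → 11101 (no change)
  #7 pop 1: in=11101 → 10101 (no change)
  #8 pop 2: in=11101 → 01101 (no change)
  #9 pop 3: in=11101 → 11101 (no change)

Fixpoint:
  val[0] = 11101
  val[1] = 10101
  val[2] = 01101
  val[3] = 11101
  val[4] = 11001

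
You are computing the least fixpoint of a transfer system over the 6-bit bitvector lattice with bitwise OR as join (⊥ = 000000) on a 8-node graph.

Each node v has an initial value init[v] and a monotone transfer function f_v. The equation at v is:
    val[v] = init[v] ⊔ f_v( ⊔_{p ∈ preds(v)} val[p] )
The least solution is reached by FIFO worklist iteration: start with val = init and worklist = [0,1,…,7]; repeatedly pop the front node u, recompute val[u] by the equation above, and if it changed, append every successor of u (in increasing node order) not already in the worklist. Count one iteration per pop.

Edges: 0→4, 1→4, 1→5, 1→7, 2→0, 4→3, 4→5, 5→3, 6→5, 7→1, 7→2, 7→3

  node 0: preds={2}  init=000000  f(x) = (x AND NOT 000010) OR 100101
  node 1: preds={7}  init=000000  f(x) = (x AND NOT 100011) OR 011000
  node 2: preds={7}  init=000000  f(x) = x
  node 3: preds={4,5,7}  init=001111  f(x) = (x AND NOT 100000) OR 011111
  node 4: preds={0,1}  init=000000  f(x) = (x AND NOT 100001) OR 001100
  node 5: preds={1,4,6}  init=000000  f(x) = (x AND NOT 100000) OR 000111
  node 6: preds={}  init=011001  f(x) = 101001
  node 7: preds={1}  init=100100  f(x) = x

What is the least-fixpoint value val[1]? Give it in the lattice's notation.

011100

Iteration log — 15 steps:
  step 1. node 0  ⊔preds=000000  new=100101  old=000000  +wl: 
  step 2. node 1  ⊔preds=100100  new=011100  old=000000  +wl: 
  step 3. node 2  ⊔preds=100100  new=100100  old=000000  +wl: 0
  step 4. node 3  ⊔preds=100100  new=011111  old=001111  +wl: 
  step 5. node 4  ⊔preds=111101  new=011100  old=000000  +wl: 3
  step 6. node 5  ⊔preds=011101  new=011111  old=000000  +wl: 
  step 7. node 6  ⊔preds=000000  new=111001  old=011001  +wl: 5
  step 8. node 7  ⊔preds=011100  new=111100  old=100100  +wl: 1,2
  step 9. node 0  ⊔preds=100100  new=100101  stable
  step 10. node 3  ⊔preds=111111  new=011111  stable
  step 11. node 5  ⊔preds=111101  new=011111  stable
  step 12. node 1  ⊔preds=111100  new=011100  stable
  step 13. node 2  ⊔preds=111100  new=111100  old=100100  +wl: 0
  step 14. node 0  ⊔preds=111100  new=111101  old=100101  +wl: 4
  step 15. node 4  ⊔preds=111101  new=011100  stable

Least fixpoint reached:
  node 0: 111101
  node 1: 011100
  node 2: 111100
  node 3: 011111
  node 4: 011100
  node 5: 011111
  node 6: 111001
  node 7: 111100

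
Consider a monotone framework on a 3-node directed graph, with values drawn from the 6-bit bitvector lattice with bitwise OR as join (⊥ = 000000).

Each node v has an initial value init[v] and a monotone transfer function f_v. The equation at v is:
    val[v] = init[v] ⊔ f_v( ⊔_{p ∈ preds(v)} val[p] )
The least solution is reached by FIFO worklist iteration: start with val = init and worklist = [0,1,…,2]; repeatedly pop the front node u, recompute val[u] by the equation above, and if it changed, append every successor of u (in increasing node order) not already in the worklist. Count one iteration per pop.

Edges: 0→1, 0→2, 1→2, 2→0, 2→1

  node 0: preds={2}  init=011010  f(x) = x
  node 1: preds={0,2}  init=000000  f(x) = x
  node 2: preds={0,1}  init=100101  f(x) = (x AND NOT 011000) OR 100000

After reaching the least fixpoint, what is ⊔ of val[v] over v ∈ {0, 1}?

Iteration log — 5 steps:
  step 1. node 0  ⊔preds=100101  new=111111  old=011010  +wl: 
  step 2. node 1  ⊔preds=111111  new=111111  old=000000  +wl: 
  step 3. node 2  ⊔preds=111111  new=100111  old=100101  +wl: 0,1
  step 4. node 0  ⊔preds=100111  new=111111  stable
  step 5. node 1  ⊔preds=111111  new=111111  stable

Least fixpoint reached:
  node 0: 111111
  node 1: 111111
  node 2: 100111

111111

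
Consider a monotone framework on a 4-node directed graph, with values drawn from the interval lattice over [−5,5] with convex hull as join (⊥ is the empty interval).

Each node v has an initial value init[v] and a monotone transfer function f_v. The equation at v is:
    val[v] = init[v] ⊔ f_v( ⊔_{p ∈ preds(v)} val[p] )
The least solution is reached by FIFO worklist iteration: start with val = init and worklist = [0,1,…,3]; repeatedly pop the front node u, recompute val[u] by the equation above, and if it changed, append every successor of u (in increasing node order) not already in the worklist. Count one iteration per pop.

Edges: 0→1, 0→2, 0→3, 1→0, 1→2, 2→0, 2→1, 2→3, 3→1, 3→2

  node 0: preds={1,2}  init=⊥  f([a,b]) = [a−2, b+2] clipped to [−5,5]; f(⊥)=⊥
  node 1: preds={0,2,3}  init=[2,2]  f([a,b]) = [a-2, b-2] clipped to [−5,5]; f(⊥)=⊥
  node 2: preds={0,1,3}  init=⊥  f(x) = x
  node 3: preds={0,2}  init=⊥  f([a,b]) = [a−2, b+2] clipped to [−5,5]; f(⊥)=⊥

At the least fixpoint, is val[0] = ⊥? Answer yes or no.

no

Worklist (12 pops):
  #1 pop 0: in=[2,2] → [0,4] (was ⊥); enqueue []
  #2 pop 1: in=[0,4] → [-2,2] (was [2,2]); enqueue [0]
  #3 pop 2: in=[-2,4] → [-2,4] (was ⊥); enqueue [1]
  #4 pop 3: in=[-2,4] → [-4,5] (was ⊥); enqueue [2]
  #5 pop 0: in=[-2,4] → [-4,5] (was [0,4]); enqueue [3]
  #6 pop 1: in=[-4,5] → [-5,3] (was [-2,2]); enqueue [0]
  #7 pop 2: in=[-5,5] → [-5,5] (was [-2,4]); enqueue [1]
  #8 pop 3: in=[-5,5] → [-5,5] (was [-4,5]); enqueue [2]
  #9 pop 0: in=[-5,5] → [-5,5] (was [-4,5]); enqueue [3]
  #10 pop 1: in=[-5,5] → [-5,3] (no change)
  #11 pop 2: in=[-5,5] → [-5,5] (no change)
  #12 pop 3: in=[-5,5] → [-5,5] (no change)

Fixpoint:
  val[0] = [-5,5]
  val[1] = [-5,3]
  val[2] = [-5,5]
  val[3] = [-5,5]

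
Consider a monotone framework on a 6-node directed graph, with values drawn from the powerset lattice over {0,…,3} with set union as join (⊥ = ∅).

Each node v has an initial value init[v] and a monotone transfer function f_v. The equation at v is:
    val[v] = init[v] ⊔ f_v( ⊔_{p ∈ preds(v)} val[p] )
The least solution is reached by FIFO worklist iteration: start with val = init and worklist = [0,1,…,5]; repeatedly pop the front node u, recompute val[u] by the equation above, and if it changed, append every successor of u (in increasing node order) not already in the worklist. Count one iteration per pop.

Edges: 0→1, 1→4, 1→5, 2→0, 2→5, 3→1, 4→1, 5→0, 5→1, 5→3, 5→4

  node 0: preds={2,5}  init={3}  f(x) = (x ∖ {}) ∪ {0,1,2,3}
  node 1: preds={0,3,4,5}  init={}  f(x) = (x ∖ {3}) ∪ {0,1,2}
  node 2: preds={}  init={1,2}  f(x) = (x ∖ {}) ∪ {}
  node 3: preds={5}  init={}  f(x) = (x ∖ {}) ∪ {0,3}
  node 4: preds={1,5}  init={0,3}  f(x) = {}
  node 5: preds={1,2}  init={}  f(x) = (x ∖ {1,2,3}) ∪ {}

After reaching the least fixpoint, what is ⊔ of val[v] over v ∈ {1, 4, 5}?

Iteration log — 10 steps:
  step 1. node 0  ⊔preds={1,2}  new={0,1,2,3}  old={3}  +wl: 
  step 2. node 1  ⊔preds={0,1,2,3}  new={0,1,2}  old={}  +wl: 
  step 3. node 2  ⊔preds={}  new={1,2}  stable
  step 4. node 3  ⊔preds={}  new={0,3}  old={}  +wl: 1
  step 5. node 4  ⊔preds={0,1,2}  new={0,3}  stable
  step 6. node 5  ⊔preds={0,1,2}  new={0}  old={}  +wl: 0,3,4
  step 7. node 1  ⊔preds={0,1,2,3}  new={0,1,2}  stable
  step 8. node 0  ⊔preds={0,1,2}  new={0,1,2,3}  stable
  step 9. node 3  ⊔preds={0}  new={0,3}  stable
  step 10. node 4  ⊔preds={0,1,2}  new={0,3}  stable

Least fixpoint reached:
  node 0: {0,1,2,3}
  node 1: {0,1,2}
  node 2: {1,2}
  node 3: {0,3}
  node 4: {0,3}
  node 5: {0}

{0,1,2,3}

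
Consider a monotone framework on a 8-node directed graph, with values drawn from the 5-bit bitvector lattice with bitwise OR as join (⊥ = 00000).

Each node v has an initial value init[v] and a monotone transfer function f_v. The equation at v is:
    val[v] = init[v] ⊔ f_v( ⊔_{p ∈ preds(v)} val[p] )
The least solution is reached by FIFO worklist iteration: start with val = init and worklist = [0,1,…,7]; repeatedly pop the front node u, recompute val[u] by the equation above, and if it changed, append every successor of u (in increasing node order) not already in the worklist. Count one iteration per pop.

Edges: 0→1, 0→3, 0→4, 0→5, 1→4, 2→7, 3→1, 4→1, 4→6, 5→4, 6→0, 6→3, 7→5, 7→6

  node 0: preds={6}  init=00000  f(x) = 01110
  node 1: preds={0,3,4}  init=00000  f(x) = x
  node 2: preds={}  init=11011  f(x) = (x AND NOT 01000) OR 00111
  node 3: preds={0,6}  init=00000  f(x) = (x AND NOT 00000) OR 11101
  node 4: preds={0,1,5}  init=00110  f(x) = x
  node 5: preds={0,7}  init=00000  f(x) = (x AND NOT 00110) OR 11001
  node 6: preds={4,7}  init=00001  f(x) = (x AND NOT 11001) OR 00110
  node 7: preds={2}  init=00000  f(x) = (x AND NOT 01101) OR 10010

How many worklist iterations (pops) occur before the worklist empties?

15

Worklist (15 pops):
  #1 pop 0: in=00001 → 01110 (was 00000); enqueue []
  #2 pop 1: in=01110 → 01110 (was 00000); enqueue []
  #3 pop 2: in=00000 → 11111 (was 11011); enqueue []
  #4 pop 3: in=01111 → 11111 (was 00000); enqueue [1]
  #5 pop 4: in=01110 → 01110 (was 00110); enqueue []
  #6 pop 5: in=01110 → 11001 (was 00000); enqueue [4]
  #7 pop 6: in=01110 → 00111 (was 00001); enqueue [0,3]
  #8 pop 7: in=11111 → 10010 (was 00000); enqueue [5,6]
  #9 pop 1: in=11111 → 11111 (was 01110); enqueue []
  #10 pop 4: in=11111 → 11111 (was 01110); enqueue [1]
  #11 pop 0: in=00111 → 01110 (no change)
  #12 pop 3: in=01111 → 11111 (no change)
  #13 pop 5: in=11110 → 11001 (no change)
  #14 pop 6: in=11111 → 00111 (no change)
  #15 pop 1: in=11111 → 11111 (no change)

Fixpoint:
  val[0] = 01110
  val[1] = 11111
  val[2] = 11111
  val[3] = 11111
  val[4] = 11111
  val[5] = 11001
  val[6] = 00111
  val[7] = 10010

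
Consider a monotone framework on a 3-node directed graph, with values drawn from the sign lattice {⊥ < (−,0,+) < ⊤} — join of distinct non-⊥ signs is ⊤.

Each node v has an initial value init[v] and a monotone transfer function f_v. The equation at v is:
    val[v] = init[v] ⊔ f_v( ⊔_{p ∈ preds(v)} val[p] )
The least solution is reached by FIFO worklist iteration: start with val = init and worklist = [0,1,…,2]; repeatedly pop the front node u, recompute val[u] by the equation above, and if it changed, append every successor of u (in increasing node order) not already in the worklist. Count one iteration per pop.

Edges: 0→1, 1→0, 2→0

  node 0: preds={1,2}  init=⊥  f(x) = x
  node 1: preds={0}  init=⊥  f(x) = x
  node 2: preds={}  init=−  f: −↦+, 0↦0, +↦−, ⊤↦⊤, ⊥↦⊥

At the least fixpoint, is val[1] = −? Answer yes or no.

Worklist (4 pops):
  #1 pop 0: in=− → − (was ⊥); enqueue []
  #2 pop 1: in=− → − (was ⊥); enqueue [0]
  #3 pop 2: in=⊥ → − (no change)
  #4 pop 0: in=− → − (no change)

Fixpoint:
  val[0] = −
  val[1] = −
  val[2] = −

yes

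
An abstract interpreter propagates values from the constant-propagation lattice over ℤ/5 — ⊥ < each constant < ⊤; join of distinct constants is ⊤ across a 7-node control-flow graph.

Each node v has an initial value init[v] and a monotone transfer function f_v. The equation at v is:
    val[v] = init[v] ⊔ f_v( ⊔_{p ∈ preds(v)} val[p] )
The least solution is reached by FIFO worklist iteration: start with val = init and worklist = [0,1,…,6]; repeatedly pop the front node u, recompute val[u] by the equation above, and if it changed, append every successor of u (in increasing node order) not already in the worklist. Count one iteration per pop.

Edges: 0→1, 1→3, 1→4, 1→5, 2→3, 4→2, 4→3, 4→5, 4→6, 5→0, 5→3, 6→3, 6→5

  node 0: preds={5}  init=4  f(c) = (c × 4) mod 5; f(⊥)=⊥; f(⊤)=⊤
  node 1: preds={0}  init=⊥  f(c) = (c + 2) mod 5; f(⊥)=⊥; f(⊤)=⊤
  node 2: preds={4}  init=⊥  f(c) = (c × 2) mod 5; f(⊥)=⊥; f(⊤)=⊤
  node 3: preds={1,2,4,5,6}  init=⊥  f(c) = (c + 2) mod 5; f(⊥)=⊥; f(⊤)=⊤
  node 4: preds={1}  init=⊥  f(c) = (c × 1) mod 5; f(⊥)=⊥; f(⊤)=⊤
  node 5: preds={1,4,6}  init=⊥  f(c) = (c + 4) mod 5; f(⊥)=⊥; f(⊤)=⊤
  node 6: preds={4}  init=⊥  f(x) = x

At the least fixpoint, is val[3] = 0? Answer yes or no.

Worklist (21 pops):
  #1 pop 0: in=⊥ → 4 (no change)
  #2 pop 1: in=4 → 1 (was ⊥); enqueue []
  #3 pop 2: in=⊥ → ⊥ (no change)
  #4 pop 3: in=1 → 3 (was ⊥); enqueue []
  #5 pop 4: in=1 → 1 (was ⊥); enqueue [2,3]
  #6 pop 5: in=1 → 0 (was ⊥); enqueue [0]
  #7 pop 6: in=1 → 1 (was ⊥); enqueue [5]
  #8 pop 2: in=1 → 2 (was ⊥); enqueue []
  #9 pop 3: in=⊤ → ⊤ (was 3); enqueue []
  #10 pop 0: in=0 → ⊤ (was 4); enqueue [1]
  #11 pop 5: in=1 → 0 (no change)
  #12 pop 1: in=⊤ → ⊤ (was 1); enqueue [3,4,5]
  #13 pop 3: in=⊤ → ⊤ (no change)
  #14 pop 4: in=⊤ → ⊤ (was 1); enqueue [2,3,6]
  #15 pop 5: in=⊤ → ⊤ (was 0); enqueue [0]
  #16 pop 2: in=⊤ → ⊤ (was 2); enqueue []
  #17 pop 3: in=⊤ → ⊤ (no change)
  #18 pop 6: in=⊤ → ⊤ (was 1); enqueue [3,5]
  #19 pop 0: in=⊤ → ⊤ (no change)
  #20 pop 3: in=⊤ → ⊤ (no change)
  #21 pop 5: in=⊤ → ⊤ (no change)

Fixpoint:
  val[0] = ⊤
  val[1] = ⊤
  val[2] = ⊤
  val[3] = ⊤
  val[4] = ⊤
  val[5] = ⊤
  val[6] = ⊤

no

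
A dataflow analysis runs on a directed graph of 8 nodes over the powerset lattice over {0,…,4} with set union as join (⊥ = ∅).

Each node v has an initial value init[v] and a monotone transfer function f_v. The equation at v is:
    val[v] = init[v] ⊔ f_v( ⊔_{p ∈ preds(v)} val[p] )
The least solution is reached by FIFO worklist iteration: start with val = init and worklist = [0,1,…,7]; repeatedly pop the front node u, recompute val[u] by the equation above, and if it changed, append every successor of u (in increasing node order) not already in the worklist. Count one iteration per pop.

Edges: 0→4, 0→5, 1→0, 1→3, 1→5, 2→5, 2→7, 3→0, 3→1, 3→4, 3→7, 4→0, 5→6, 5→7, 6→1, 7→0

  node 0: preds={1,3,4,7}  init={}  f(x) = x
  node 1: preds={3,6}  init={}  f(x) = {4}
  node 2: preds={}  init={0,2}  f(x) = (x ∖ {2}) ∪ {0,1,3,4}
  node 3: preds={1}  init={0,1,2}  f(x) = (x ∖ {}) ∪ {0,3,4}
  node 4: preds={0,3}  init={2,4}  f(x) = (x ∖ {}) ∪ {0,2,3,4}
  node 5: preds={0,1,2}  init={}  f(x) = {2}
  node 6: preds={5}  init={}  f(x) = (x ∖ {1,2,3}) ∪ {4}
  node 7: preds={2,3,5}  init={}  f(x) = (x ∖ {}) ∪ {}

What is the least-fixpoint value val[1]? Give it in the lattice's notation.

{4}

Trace (12 dequeues):
  [1] u=0 | in {0,1,2,4} | out {0,1,2,4} | prev {} | push {}
  [2] u=1 | in {0,1,2} | out {4} | prev {} | push {0}
  [3] u=2 | in {} | out {0,1,2,3,4} | prev {0,2} | push {}
  [4] u=3 | in {4} | out {0,1,2,3,4} | prev {0,1,2} | push {1}
  [5] u=4 | in {0,1,2,3,4} | out {0,1,2,3,4} | prev {2,4} | push {}
  [6] u=5 | in {0,1,2,3,4} | out {2} | prev {} | push {}
  [7] u=6 | in {2} | out {4} | prev {} | push {}
  [8] u=7 | in {0,1,2,3,4} | out {0,1,2,3,4} | prev {} | push {}
  [9] u=0 | in {0,1,2,3,4} | out {0,1,2,3,4} | prev {0,1,2,4} | push {4,5}
  [10] u=1 | in {0,1,2,3,4} | out {4} | ==
  [11] u=4 | in {0,1,2,3,4} | out {0,1,2,3,4} | ==
  [12] u=5 | in {0,1,2,3,4} | out {2} | ==

Converged values:
  [0] {0,1,2,3,4}
  [1] {4}
  [2] {0,1,2,3,4}
  [3] {0,1,2,3,4}
  [4] {0,1,2,3,4}
  [5] {2}
  [6] {4}
  [7] {0,1,2,3,4}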